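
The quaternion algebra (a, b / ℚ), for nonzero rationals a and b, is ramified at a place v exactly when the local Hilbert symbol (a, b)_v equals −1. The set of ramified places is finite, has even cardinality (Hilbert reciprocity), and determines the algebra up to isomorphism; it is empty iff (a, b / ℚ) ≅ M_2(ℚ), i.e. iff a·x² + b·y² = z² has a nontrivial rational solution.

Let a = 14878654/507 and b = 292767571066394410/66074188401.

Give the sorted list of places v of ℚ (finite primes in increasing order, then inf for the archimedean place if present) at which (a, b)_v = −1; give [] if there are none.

[5, 7]

(a, b) ≡ (1722, 10) mod (ℚ^×)²; places V = {2, 3, 5, 7, 13, 23, 41, ∞}.
(a,b)_2: α=1, β=1; u≡5, v≡5 (mod 8); ε(u)ε(v)=0·0, αω(v)=1·1, βω(u)=1·1; sum ≡ 0  ⇒  +1.
(a,b)_5: α=0, u≡2; β=1, v≡2 (mod 5); (2|5)=-1, (2|5)=-1; sign (−1)^0·-1^1·-1^0 = -1.
(a,b)_13: α=-2, u≡8; β=-8, v≡4 (mod 13); (8|13)=-1, (4|13)=+1; sign (−1)^0·-1^-8·+1^-2 = +1.
(a,b)_∞: sgn(1722)=+, sgn(10)=+, so +1.
(a,b)_23: α=2, u≡20; β=6, v≡11 (mod 23); (20|23)=-1, (11|23)=-1; sign (−1)^0·-1^6·-1^2 = +1.
(a,b)_7: α=3, u≡2; β=6, v≡6 (mod 7); (2|7)=+1, (6|7)=-1; sign (−1)^0·+1^6·-1^3 = -1.
(a,b)_41: α=1, u≡33; β=2, v≡9 (mod 41); (33|41)=+1, (9|41)=+1; sign (−1)^0·+1^2·+1^1 = +1.
(a,b)_3: α=-1, u≡1; β=-4, v≡1 (mod 3); (1|3)=+1, (1|3)=+1; sign (−1)^0·+1^-4·+1^-1 = +1.
Ram(1722, 10) = {5, 7}; no ℚ_5-point on the conic.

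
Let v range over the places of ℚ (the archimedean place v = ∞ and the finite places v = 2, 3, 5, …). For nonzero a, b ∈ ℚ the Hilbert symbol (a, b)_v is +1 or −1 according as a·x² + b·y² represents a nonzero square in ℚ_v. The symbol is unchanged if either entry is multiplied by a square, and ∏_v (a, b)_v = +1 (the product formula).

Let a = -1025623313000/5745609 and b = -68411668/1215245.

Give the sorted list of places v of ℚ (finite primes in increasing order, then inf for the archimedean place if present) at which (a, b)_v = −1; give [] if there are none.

(a, b) ≡ (-44330, -65) mod (ℚ^×)²; places V = {2, 3, 5, 11, 13, 17, 29, 31, 37, 47, ∞}.
(a,b)_31: α=1, u≡30; β=2, v≡8 (mod 31); (30|31)=-1, (8|31)=+1; sign (−1)^0·-1^2·+1^1 = +1.
(a,b)_47: α=-2, u≡44; β=0, v≡13 (mod 47); (44|47)=-1, (13|47)=-1; sign (−1)^0·-1^0·-1^-2 = +1.
(a,b)_29: α=0, u≡18; β=-2, v≡6 (mod 29); (18|29)=-1, (6|29)=+1; sign (−1)^0·-1^-2·+1^0 = +1.
(a,b)_∞: sgn(-44330)=−, sgn(-65)=−, so -1.
(a,b)_3: α=-2, u≡1; β=0, v≡1 (mod 3); (1|3)=+1, (1|3)=+1; sign (−1)^0·+1^0·+1^-2 = +1.
(a,b)_13: α=3, u≡1; β=1, v≡11 (mod 13); (1|13)=+1, (11|13)=-1; sign (−1)^0·+1^1·-1^3 = -1.
(a,b)_11: α=1, u≡8; β=0, v≡3 (mod 11); (8|11)=-1, (3|11)=+1; sign (−1)^0·-1^0·+1^1 = +1.
(a,b)_2: α=3, β=2; u≡3, v≡7 (mod 8); ε(u)ε(v)=1·1, αω(v)=3·0, βω(u)=2·1; sum ≡ 1  ⇒  -1.
(a,b)_5: α=3, u≡4; β=-1, v≡3 (mod 5); (4|5)=+1, (3|5)=-1; sign (−1)^0·+1^-1·-1^3 = -1.
(a,b)_37: α=2, u≡26; β=2, v≡27 (mod 37); (26|37)=+1, (27|37)=+1; sign (−1)^0·+1^2·+1^2 = +1.
(a,b)_17: α=-2, u≡5; β=-2, v≡12 (mod 17); (5|17)=-1, (12|17)=-1; sign (−1)^0·-1^-2·-1^-2 = +1.
Ram(-44330, -65) = {2, 5, 13, ∞}; no ℚ_2-point on the conic.

[2, 5, 13, inf]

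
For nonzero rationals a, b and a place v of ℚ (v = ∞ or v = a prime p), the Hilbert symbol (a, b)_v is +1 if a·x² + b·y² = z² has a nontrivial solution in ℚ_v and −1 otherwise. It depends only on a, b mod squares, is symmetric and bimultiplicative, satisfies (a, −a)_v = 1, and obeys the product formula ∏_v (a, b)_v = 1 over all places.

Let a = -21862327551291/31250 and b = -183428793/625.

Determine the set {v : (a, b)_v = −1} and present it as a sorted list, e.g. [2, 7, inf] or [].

Mod squares: a ≡ -38, b ≡ -697. Check v ∈ {∞, 2, 3, 5, 17, 19, 41}.
v=5: a=5^-6·(≡2), b=5^-4·(≡2) mod 5; (2|5)=-1, (2|5)=-1; (−1)^{-6·-4·2}·(-1)^-4·(-1)^-6 = +1.
v=19: a=19^3·(≡9), b=19^2·(≡17) mod 19; (9|19)=+1, (17|19)=+1; (−1)^{3·2·9}·(+1)^2·(+1)^3 = +1.
v=3: a=3^8·(≡1), b=3^6·(≡2) mod 3; (1|3)=+1, (2|3)=-1; (−1)^{8·6·1}·(+1)^6·(-1)^8 = +1.
v=∞: -38 < 0 and -697 < 0  ⇒  (a,b)_∞ = -1.
v=17: a=17^2·(≡13), b=17^1·(≡3) mod 17; (13|17)=+1, (3|17)=-1; (−1)^{2·1·8}·(+1)^1·(-1)^2 = +1.
v=2: v_2(a)=-1, v_2(b)=0; units ≡ 5, 7 (mod 8); ε·ε+αω+βω = 0·1+-1·0+0·1 ≡ 0  ⇒  (a,b)_2 = +1.
v=41: a=41^2·(≡38), b=41^1·(≡17) mod 41; (38|41)=-1, (17|41)=-1; (−1)^{2·1·20}·(-1)^1·(-1)^2 = -1.
Ram(-38, -697) = {41, ∞}; no ℚ_41-point on the conic.

[41, inf]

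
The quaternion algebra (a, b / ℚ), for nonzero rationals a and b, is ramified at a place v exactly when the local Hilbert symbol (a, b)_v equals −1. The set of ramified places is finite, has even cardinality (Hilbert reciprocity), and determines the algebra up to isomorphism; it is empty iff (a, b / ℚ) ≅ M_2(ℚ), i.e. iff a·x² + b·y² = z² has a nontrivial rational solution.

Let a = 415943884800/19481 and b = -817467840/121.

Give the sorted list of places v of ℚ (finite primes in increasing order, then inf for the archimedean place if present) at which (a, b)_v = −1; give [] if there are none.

Mod squares: a ≡ 283843, b ≡ -1419215. Check v ∈ {∞, 2, 3, 5, 7, 11, 23, 41, 43}.
v=43: a=43^1·(≡5), b=43^1·(≡8) mod 43; (5|43)=-1, (8|43)=-1; (−1)^{1·1·21}·(-1)^1·(-1)^1 = -1.
v=11: a=11^-2·(≡10), b=11^-2·(≡9) mod 11; (10|11)=-1, (9|11)=+1; (−1)^{-2·-2·5}·(-1)^-2·(+1)^-2 = +1.
v=23: a=23^-1·(≡9), b=23^1·(≡16) mod 23; (9|23)=+1, (16|23)=+1; (−1)^{-1·1·11}·(+1)^1·(+1)^-1 = -1.
v=41: a=41^1·(≡34), b=41^1·(≡11) mod 41; (34|41)=-1, (11|41)=-1; (−1)^{1·1·20}·(-1)^1·(-1)^1 = +1.
v=2: v_2(a)=20, v_2(b)=6; units ≡ 3, 1 (mod 8); ε·ε+αω+βω = 1·0+20·0+6·1 ≡ 0  ⇒  (a,b)_2 = +1.
v=∞: 283843 > 0 and -1419215 < 0  ⇒  (a,b)_∞ = +1.
v=5: a=5^2·(≡2), b=5^1·(≡2) mod 5; (2|5)=-1, (2|5)=-1; (−1)^{2·1·2}·(-1)^1·(-1)^2 = -1.
v=7: a=7^-1·(≡6), b=7^1·(≡3) mod 7; (6|7)=-1, (3|7)=-1; (−1)^{-1·1·3}·(-1)^1·(-1)^-1 = -1.
v=3: a=3^2·(≡1), b=3^2·(≡1) mod 3; (1|3)=+1, (1|3)=+1; (−1)^{2·2·1}·(+1)^2·(+1)^2 = +1.
|Ram(283843, -1419215)| = 4, even; anisotropic at {5, 7, 23, 43}.

[5, 7, 23, 43]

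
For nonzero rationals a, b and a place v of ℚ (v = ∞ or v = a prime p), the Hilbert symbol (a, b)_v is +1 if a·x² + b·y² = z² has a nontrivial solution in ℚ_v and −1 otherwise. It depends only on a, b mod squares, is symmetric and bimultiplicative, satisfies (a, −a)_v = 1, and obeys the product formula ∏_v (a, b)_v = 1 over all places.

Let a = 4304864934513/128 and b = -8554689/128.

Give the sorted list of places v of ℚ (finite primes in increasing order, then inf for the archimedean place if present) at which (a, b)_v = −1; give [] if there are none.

[13, 23]

(a, b) ≡ (34, -6578) mod (ℚ^×)²; places V = {2, 3, 11, 13, 17, 23, ∞}.
(a,b)_13: α=2, u≡2; β=1, v≡3 (mod 13); (2|13)=-1, (3|13)=+1; sign (−1)^0·-1^1·+1^2 = -1.
(a,b)_17: α=3, u≡15; β=2, v≡9 (mod 17); (15|17)=+1, (9|17)=+1; sign (−1)^0·+1^2·+1^3 = +1.
(a,b)_∞: sgn(34)=+, sgn(-6578)=−, so +1.
(a,b)_2: α=-7, β=-7; u≡1, v≡7 (mod 8); ε(u)ε(v)=0·1, αω(v)=-7·0, βω(u)=-7·0; sum ≡ 0  ⇒  +1.
(a,b)_3: α=4, u≡1; β=2, v≡1 (mod 3); (1|3)=+1, (1|3)=+1; sign (−1)^0·+1^2·+1^4 = +1.
(a,b)_11: α=2, u≡5; β=1, v≡8 (mod 11); (5|11)=+1, (8|11)=-1; sign (−1)^0·+1^1·-1^2 = +1.
(a,b)_23: α=2, u≡17; β=1, v≡1 (mod 23); (17|23)=-1, (1|23)=+1; sign (−1)^0·-1^1·+1^2 = -1.
Ram(34, -6578) = {13, 23}; no ℚ_13-point on the conic.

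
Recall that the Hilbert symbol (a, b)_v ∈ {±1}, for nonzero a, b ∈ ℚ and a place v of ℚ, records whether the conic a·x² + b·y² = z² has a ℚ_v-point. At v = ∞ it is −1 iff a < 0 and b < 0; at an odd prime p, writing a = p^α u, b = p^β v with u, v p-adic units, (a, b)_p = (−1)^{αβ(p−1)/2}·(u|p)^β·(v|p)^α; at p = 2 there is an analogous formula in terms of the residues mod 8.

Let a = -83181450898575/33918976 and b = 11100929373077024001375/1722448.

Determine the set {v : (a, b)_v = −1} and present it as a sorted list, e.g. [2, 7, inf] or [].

(a, b) ≡ (-1927, 1235) mod (ℚ^×)²; places V = {2, 3, 5, 7, 13, 19, 41, 47, ∞}.
(a,b)_2: α=-12, β=-4; u≡1, v≡3 (mod 8); ε(u)ε(v)=0·1, αω(v)=-12·1, βω(u)=-4·0; sum ≡ 0  ⇒  +1.
(a,b)_3: α=14, u≡2; β=20, v≡2 (mod 3); (2|3)=-1, (2|3)=-1; sign (−1)^0·-1^20·-1^14 = +1.
(a,b)_∞: sgn(-1927)=−, sgn(1235)=+, so +1.
(a,b)_5: α=2, u≡2; β=3, v≡2 (mod 5); (2|5)=-1, (2|5)=-1; sign (−1)^0·-1^3·-1^2 = -1.
(a,b)_7: α=-2, u≡6; β=-2, v≡3 (mod 7); (6|7)=-1, (3|7)=-1; sign (−1)^0·-1^-2·-1^-2 = +1.
(a,b)_47: α=1, u≡17; β=2, v≡39 (mod 47); (17|47)=+1, (39|47)=-1; sign (−1)^0·+1^2·-1^1 = -1.
(a,b)_13: α=-2, u≡1; β=-3, v≡9 (mod 13); (1|13)=+1, (9|13)=+1; sign (−1)^0·+1^-3·+1^-2 = +1.
(a,b)_41: α=1, u≡6; β=2, v≡1 (mod 41); (6|41)=-1, (1|41)=+1; sign (−1)^0·-1^2·+1^1 = +1.
(a,b)_19: α=2, u≡11; β=3, v≡3 (mod 19); (11|19)=+1, (3|19)=-1; sign (−1)^0·+1^3·-1^2 = +1.
|Ram(-1927, 1235)| = 2, even; anisotropic at {5, 47}.

[5, 47]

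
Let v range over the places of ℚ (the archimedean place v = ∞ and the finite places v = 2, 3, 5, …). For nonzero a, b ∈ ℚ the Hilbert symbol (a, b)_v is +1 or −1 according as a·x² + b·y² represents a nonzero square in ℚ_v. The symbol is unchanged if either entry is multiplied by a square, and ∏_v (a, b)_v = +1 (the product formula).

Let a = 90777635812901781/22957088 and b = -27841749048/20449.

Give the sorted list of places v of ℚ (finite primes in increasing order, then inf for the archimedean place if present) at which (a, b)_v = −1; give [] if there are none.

[2, 19, 31, 37]

(a, b) ≡ (1178, -3182) mod (ℚ^×)²; places V = {2, 3, 7, 11, 13, 17, 19, 29, 31, 37, 43, ∞}.
(a,b)_19: α=1, u≡17; β=0, v≡15 (mod 19); (17|19)=+1, (15|19)=-1; sign (−1)^0·+1^0·-1^1 = -1.
(a,b)_11: α=-4, u≡3; β=-2, v≡2 (mod 11); (3|11)=+1, (2|11)=-1; sign (−1)^0·+1^-2·-1^-4 = +1.
(a,b)_31: α=1, u≡20; β=0, v≡17 (mod 31); (20|31)=+1, (17|31)=-1; sign (−1)^0·+1^0·-1^1 = -1.
(a,b)_37: α=2, u≡29; β=1, v≡4 (mod 37); (29|37)=-1, (4|37)=+1; sign (−1)^0·-1^1·+1^2 = -1.
(a,b)_2: α=-5, β=3; u≡5, v≡1 (mod 8); ε(u)ε(v)=0·0, αω(v)=-5·0, βω(u)=3·1; sum ≡ 1  ⇒  -1.
(a,b)_7: α=-2, u≡1; β=0, v≡3 (mod 7); (1|7)=+1, (3|7)=-1; sign (−1)^0·+1^0·-1^-2 = +1.
(a,b)_43: α=2, u≡15; β=1, v≡19 (mod 43); (15|43)=+1, (19|43)=-1; sign (−1)^0·+1^1·-1^2 = +1.
(a,b)_3: α=6, u≡2; β=2, v≡1 (mod 3); (2|3)=-1, (1|3)=+1; sign (−1)^0·-1^2·+1^6 = +1.
(a,b)_29: α=0, u≡15; β=2, v≡15 (mod 29); (15|29)=-1, (15|29)=-1; sign (−1)^0·-1^2·-1^0 = +1.
(a,b)_13: α=0, u≡5; β=-2, v≡1 (mod 13); (5|13)=-1, (1|13)=+1; sign (−1)^0·-1^-2·+1^0 = +1.
(a,b)_17: α=4, u≡7; β=2, v≡7 (mod 17); (7|17)=-1, (7|17)=-1; sign (−1)^0·-1^2·-1^4 = +1.
(a,b)_∞: sgn(1178)=+, sgn(-3182)=−, so +1.
Ram(1178, -3182) = {2, 19, 31, 37}; no ℚ_2-point on the conic.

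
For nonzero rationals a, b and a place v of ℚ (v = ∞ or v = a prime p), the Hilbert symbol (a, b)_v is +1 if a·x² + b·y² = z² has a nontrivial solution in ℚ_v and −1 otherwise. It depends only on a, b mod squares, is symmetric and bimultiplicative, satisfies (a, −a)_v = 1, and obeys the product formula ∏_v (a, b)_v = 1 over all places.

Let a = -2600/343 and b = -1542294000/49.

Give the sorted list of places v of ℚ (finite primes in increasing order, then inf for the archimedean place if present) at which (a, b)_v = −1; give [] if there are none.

[5, 7, 13, inf]

(a, b) ≡ (-182, -15) mod (ℚ^×)²; places V = {2, 3, 5, 7, 13, ∞}.
(a,b)_3: α=0, u≡1; β=3, v≡1 (mod 3); (1|3)=+1, (1|3)=+1; sign (−1)^0·+1^3·+1^0 = +1.
(a,b)_7: α=-3, u≡4; β=-2, v≡5 (mod 7); (4|7)=+1, (5|7)=-1; sign (−1)^0·+1^-2·-1^-3 = -1.
(a,b)_∞: sgn(-182)=−, sgn(-15)=−, so -1.
(a,b)_2: α=3, β=4; u≡5, v≡1 (mod 8); ε(u)ε(v)=0·0, αω(v)=3·0, βω(u)=4·1; sum ≡ 0  ⇒  +1.
(a,b)_5: α=2, u≡2; β=3, v≡2 (mod 5); (2|5)=-1, (2|5)=-1; sign (−1)^0·-1^3·-1^2 = -1.
(a,b)_13: α=1, u≡12; β=4, v≡8 (mod 13); (12|13)=+1, (8|13)=-1; sign (−1)^0·+1^4·-1^1 = -1.
Ram(-182, -15) = {5, 7, 13, ∞}; no ℚ_5-point on the conic.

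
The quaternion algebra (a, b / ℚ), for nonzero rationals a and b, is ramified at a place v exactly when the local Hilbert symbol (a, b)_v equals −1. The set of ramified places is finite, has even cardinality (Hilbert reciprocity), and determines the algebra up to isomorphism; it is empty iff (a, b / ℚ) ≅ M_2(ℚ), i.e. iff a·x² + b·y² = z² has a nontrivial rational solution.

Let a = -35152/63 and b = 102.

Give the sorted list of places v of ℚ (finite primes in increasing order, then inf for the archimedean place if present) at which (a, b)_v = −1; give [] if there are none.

Mod squares: a ≡ -91, b ≡ 102. Check v ∈ {∞, 2, 3, 7, 13, 17}.
v=3: a=3^-2·(≡2), b=3^1·(≡1) mod 3; (2|3)=-1, (1|3)=+1; (−1)^{-2·1·1}·(-1)^1·(+1)^-2 = -1.
v=13: a=13^3·(≡8), b=13^0·(≡11) mod 13; (8|13)=-1, (11|13)=-1; (−1)^{3·0·6}·(-1)^0·(-1)^3 = -1.
v=2: v_2(a)=4, v_2(b)=1; units ≡ 5, 3 (mod 8); ε·ε+αω+βω = 0·1+4·1+1·1 ≡ 1  ⇒  (a,b)_2 = -1.
v=17: a=17^0·(≡6), b=17^1·(≡6) mod 17; (6|17)=-1, (6|17)=-1; (−1)^{0·1·8}·(-1)^1·(-1)^0 = -1.
v=7: a=7^-1·(≡1), b=7^0·(≡4) mod 7; (1|7)=+1, (4|7)=+1; (−1)^{-1·0·3}·(+1)^0·(+1)^-1 = +1.
v=∞: -91 < 0 and 102 > 0  ⇒  (a,b)_∞ = +1.
|Ram(-91, 102)| = 4, even; anisotropic at {2, 3, 13, 17}.

[2, 3, 13, 17]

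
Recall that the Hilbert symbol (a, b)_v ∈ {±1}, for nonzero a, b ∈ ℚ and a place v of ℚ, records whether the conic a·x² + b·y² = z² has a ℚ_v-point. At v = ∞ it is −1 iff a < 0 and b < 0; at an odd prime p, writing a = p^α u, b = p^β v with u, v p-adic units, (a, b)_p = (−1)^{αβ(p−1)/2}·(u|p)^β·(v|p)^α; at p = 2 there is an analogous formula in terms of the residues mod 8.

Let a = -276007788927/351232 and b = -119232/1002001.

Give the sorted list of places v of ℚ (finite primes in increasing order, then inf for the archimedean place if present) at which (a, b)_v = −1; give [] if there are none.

[7, 19, 23, 37, 43, inf]

Mod squares: a ≡ -141139201, b ≡ -23. Check v ∈ {∞, 2, 3, 7, 11, 13, 19, 23, 29, 37, 43}.
v=19: a=19^1·(≡12), b=19^0·(≡13) mod 19; (12|19)=-1, (13|19)=-1; (−1)^{1·0·9}·(-1)^0·(-1)^1 = -1.
v=23: a=23^1·(≡7), b=23^1·(≡10) mod 23; (7|23)=-1, (10|23)=-1; (−1)^{1·1·11}·(-1)^1·(-1)^1 = -1.
v=3: a=3^4·(≡2), b=3^4·(≡1) mod 3; (2|3)=-1, (1|3)=+1; (−1)^{4·4·1}·(-1)^4·(+1)^4 = +1.
v=37: a=37^1·(≡12), b=37^0·(≡14) mod 37; (12|37)=+1, (14|37)=-1; (−1)^{1·0·18}·(+1)^0·(-1)^1 = -1.
v=7: a=7^-3·(≡2), b=7^-2·(≡3) mod 7; (2|7)=+1, (3|7)=-1; (−1)^{-3·-2·3}·(+1)^-2·(-1)^-3 = -1.
v=∞: -141139201 < 0 and -23 < 0  ⇒  (a,b)_∞ = -1.
v=11: a=11^0·(≡10), b=11^-2·(≡7) mod 11; (10|11)=-1, (7|11)=-1; (−1)^{0·-2·5}·(-1)^-2·(-1)^0 = +1.
v=43: a=43^1·(≡37), b=43^0·(≡32) mod 43; (37|43)=-1, (32|43)=-1; (−1)^{1·0·21}·(-1)^0·(-1)^1 = -1.
v=2: v_2(a)=-10, v_2(b)=6; units ≡ 7, 1 (mod 8); ε·ε+αω+βω = 1·0+-10·0+6·0 ≡ 0  ⇒  (a,b)_2 = +1.
v=13: a=13^2·(≡11), b=13^-2·(≡4) mod 13; (11|13)=-1, (4|13)=+1; (−1)^{2·-2·6}·(-1)^-2·(+1)^2 = +1.
v=29: a=29^1·(≡14), b=29^0·(≡6) mod 29; (14|29)=-1, (6|29)=+1; (−1)^{1·0·14}·(-1)^0·(+1)^1 = +1.
Ram(-141139201, -23) = {7, 19, 23, 37, 43, ∞}; no ℚ_7-point on the conic.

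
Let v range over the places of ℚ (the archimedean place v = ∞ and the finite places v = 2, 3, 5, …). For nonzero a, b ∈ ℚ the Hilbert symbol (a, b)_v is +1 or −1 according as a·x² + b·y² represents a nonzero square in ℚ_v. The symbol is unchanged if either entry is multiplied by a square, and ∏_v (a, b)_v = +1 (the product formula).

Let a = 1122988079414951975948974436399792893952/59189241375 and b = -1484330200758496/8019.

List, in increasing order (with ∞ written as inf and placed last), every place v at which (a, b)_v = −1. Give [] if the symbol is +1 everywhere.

(a, b) ≡ (85085, -874874) mod (ℚ^×)²; places V = {2, 3, 5, 7, 11, 13, 17, 19, 23, 41, ∞}.
(a,b)_2: α=12, β=5; u≡5, v≡3 (mod 8); ε(u)ε(v)=0·1, αω(v)=12·1, βω(u)=5·1; sum ≡ 1  ⇒  -1.
(a,b)_17: α=5, u≡14; β=2, v≡6 (mod 17); (14|17)=-1, (6|17)=-1; sign (−1)^0·-1^2·-1^5 = -1.
(a,b)_∞: sgn(85085)=+, sgn(-874874)=−, so +1.
(a,b)_13: α=3, u≡11; β=1, v≡9 (mod 13); (11|13)=-1, (9|13)=+1; sign (−1)^0·-1^1·+1^3 = -1.
(a,b)_41: α=6, u≡33; β=2, v≡20 (mod 41); (33|41)=+1, (20|41)=+1; sign (−1)^0·+1^2·+1^6 = +1.
(a,b)_5: α=-3, u≡2; β=0, v≡1 (mod 5); (2|5)=-1, (1|5)=+1; sign (−1)^0·-1^0·+1^-3 = +1.
(a,b)_19: α=2, u≡13; β=1, v≡14 (mod 19); (13|19)=-1, (14|19)=-1; sign (−1)^0·-1^1·-1^2 = -1.
(a,b)_3: α=-16, u≡2; β=-6, v≡1 (mod 3); (2|3)=-1, (1|3)=+1; sign (−1)^0·-1^-6·+1^-16 = +1.
(a,b)_11: α=-1, u≡10; β=-1, v≡10 (mod 11); (10|11)=-1, (10|11)=-1; sign (−1)^1·-1^-1·-1^-1 = -1.
(a,b)_23: α=2, u≡8; β=1, v≡18 (mod 23); (8|23)=+1, (18|23)=+1; sign (−1)^0·+1^1·+1^2 = +1.
(a,b)_7: α=13, u≡5; β=5, v≡6 (mod 7); (5|7)=-1, (6|7)=-1; sign (−1)^1·-1^5·-1^13 = -1.
|Ram(85085, -874874)| = 6, even; anisotropic at {2, 7, 11, 13, 17, 19}.

[2, 7, 11, 13, 17, 19]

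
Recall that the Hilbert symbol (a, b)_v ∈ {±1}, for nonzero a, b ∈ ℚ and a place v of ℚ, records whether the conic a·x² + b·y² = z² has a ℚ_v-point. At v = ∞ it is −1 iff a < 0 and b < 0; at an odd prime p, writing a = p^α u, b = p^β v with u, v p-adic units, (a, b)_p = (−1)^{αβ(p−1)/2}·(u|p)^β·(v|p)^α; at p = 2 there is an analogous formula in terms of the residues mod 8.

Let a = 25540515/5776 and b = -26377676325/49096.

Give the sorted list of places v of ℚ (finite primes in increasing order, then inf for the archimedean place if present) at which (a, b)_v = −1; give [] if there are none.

[5, 13]

(a, b) ≡ (715, -442) mod (ℚ^×)²; places V = {2, 3, 5, 7, 11, 13, 17, 19, ∞}.
(a,b)_2: α=-4, β=-3; u≡3, v≡3 (mod 8); ε(u)ε(v)=1·1, αω(v)=-4·1, βω(u)=-3·1; sum ≡ 0  ⇒  +1.
(a,b)_7: α=2, u≡1; β=2, v≡5 (mod 7); (1|7)=+1, (5|7)=-1; sign (−1)^0·+1^2·-1^2 = +1.
(a,b)_5: α=1, u≡3; β=2, v≡2 (mod 5); (3|5)=-1, (2|5)=-1; sign (−1)^0·-1^2·-1^1 = -1.
(a,b)_19: α=-2, u≡15; β=-2, v≡13 (mod 19); (15|19)=-1, (13|19)=-1; sign (−1)^0·-1^-2·-1^-2 = +1.
(a,b)_11: α=1, u≡7; β=2, v≡5 (mod 11); (7|11)=-1, (5|11)=+1; sign (−1)^0·-1^2·+1^1 = +1.
(a,b)_13: α=1, u≡1; β=3, v≡2 (mod 13); (1|13)=+1, (2|13)=-1; sign (−1)^0·+1^3·-1^1 = -1.
(a,b)_17: α=0, u≡16; β=-1, v≡1 (mod 17); (16|17)=+1, (1|17)=+1; sign (−1)^0·+1^-1·+1^0 = +1.
(a,b)_3: α=6, u≡1; β=4, v≡2 (mod 3); (1|3)=+1, (2|3)=-1; sign (−1)^0·+1^4·-1^6 = +1.
(a,b)_∞: sgn(715)=+, sgn(-442)=−, so +1.
Ram(715, -442) = {5, 13}; no ℚ_5-point on the conic.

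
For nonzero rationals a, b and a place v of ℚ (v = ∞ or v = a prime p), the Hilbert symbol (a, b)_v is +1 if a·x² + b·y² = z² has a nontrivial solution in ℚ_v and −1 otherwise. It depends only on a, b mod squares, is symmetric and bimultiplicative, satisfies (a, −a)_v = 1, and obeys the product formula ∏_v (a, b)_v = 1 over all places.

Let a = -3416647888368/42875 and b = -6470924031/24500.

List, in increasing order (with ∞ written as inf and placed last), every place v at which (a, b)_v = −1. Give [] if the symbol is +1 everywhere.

Mod squares: a ≡ -8645, b ≡ -40755. Check v ∈ {∞, 2, 3, 5, 7, 11, 13, 19}.
v=3: a=3^10·(≡1), b=3^9·(≡2) mod 3; (1|3)=+1, (2|3)=-1; (−1)^{10·9·1}·(+1)^9·(-1)^10 = +1.
v=13: a=13^1·(≡7), b=13^1·(≡6) mod 13; (7|13)=-1, (6|13)=-1; (−1)^{1·1·6}·(-1)^1·(-1)^1 = +1.
v=7: a=7^-3·(≡1), b=7^-2·(≡3) mod 7; (1|7)=+1, (3|7)=-1; (−1)^{-3·-2·3}·(+1)^-2·(-1)^-3 = -1.
v=5: a=5^-3·(≡4), b=5^-3·(≡4) mod 5; (4|5)=+1, (4|5)=+1; (−1)^{-3·-3·2}·(+1)^-3·(+1)^-3 = +1.
v=∞: -8645 < 0 and -40755 < 0  ⇒  (a,b)_∞ = -1.
v=19: a=19^1·(≡16), b=19^1·(≡12) mod 19; (16|19)=+1, (12|19)=-1; (−1)^{1·1·9}·(+1)^1·(-1)^1 = +1.
v=2: v_2(a)=4, v_2(b)=-2; units ≡ 3, 5 (mod 8); ε·ε+αω+βω = 1·0+4·1+-2·1 ≡ 0  ⇒  (a,b)_2 = +1.
v=11: a=11^4·(≡1), b=11^3·(≡8) mod 11; (1|11)=+1, (8|11)=-1; (−1)^{4·3·5}·(+1)^3·(-1)^4 = +1.
Ram(-8645, -40755) = {7, ∞}; no ℚ_7-point on the conic.

[7, inf]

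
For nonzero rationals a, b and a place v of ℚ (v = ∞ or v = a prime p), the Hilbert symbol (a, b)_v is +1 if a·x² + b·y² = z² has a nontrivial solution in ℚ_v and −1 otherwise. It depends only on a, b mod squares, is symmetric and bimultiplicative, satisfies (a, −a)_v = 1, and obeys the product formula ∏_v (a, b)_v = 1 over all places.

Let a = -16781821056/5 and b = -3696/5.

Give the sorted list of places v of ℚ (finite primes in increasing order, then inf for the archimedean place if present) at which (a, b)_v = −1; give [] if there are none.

Mod squares: a ≡ -2730, b ≡ -1155. Check v ∈ {∞, 2, 3, 5, 7, 11, 13}.
v=2: v_2(a)=7, v_2(b)=4; units ≡ 3, 5 (mod 8); ε·ε+αω+βω = 1·0+7·1+4·1 ≡ 1  ⇒  (a,b)_2 = -1.
v=5: a=5^-1·(≡4), b=5^-1·(≡4) mod 5; (4|5)=+1, (4|5)=+1; (−1)^{-1·-1·2}·(+1)^-1·(+1)^-1 = +1.
v=7: a=7^3·(≡4), b=7^1·(≡5) mod 7; (4|7)=+1, (5|7)=-1; (−1)^{3·1·3}·(+1)^1·(-1)^3 = +1.
v=13: a=13^1·(≡7), b=13^0·(≡7) mod 13; (7|13)=-1, (7|13)=-1; (−1)^{1·0·6}·(-1)^0·(-1)^1 = -1.
v=∞: -2730 < 0 and -1155 < 0  ⇒  (a,b)_∞ = -1.
v=3: a=3^5·(≡2), b=3^1·(≡2) mod 3; (2|3)=-1, (2|3)=-1; (−1)^{5·1·1}·(-1)^1·(-1)^5 = -1.
v=11: a=11^2·(≡1), b=11^1·(≡1) mod 11; (1|11)=+1, (1|11)=+1; (−1)^{2·1·5}·(+1)^1·(+1)^2 = +1.
(-2730, -1155 / ℚ) ramifies at {2, 3, 13, ∞}: a division algebra.

[2, 3, 13, inf]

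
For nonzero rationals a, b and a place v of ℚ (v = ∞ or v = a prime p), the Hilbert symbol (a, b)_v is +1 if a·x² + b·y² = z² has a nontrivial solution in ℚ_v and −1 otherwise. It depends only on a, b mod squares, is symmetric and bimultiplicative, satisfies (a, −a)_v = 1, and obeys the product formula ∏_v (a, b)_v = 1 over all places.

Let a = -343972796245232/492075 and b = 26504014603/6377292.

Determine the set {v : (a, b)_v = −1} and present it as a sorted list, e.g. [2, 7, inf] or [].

Mod squares: a ≡ -358701, b ≡ 3441. Check v ∈ {∞, 2, 3, 5, 7, 11, 19, 23, 29, 31, 37, 53}.
v=19: a=19^1·(≡7), b=19^2·(≡14) mod 19; (7|19)=+1, (14|19)=-1; (−1)^{1·2·9}·(+1)^2·(-1)^1 = -1.
v=23: a=23^2·(≡11), b=23^2·(≡15) mod 23; (11|23)=-1, (15|23)=-1; (−1)^{2·2·11}·(-1)^2·(-1)^2 = +1.
v=5: a=5^-2·(≡1), b=5^0·(≡4) mod 5; (1|5)=+1, (4|5)=+1; (−1)^{-2·0·2}·(+1)^0·(+1)^-2 = +1.
v=31: a=31^1·(≡23), b=31^1·(≡8) mod 31; (23|31)=-1, (8|31)=+1; (−1)^{1·1·15}·(-1)^1·(+1)^1 = +1.
v=53: a=53^2·(≡8), b=53^0·(≡16) mod 53; (8|53)=-1, (16|53)=+1; (−1)^{2·0·26}·(-1)^0·(+1)^2 = +1.
v=11: a=11^2·(≡5), b=11^2·(≡3) mod 11; (5|11)=+1, (3|11)=+1; (−1)^{2·2·5}·(+1)^2·(+1)^2 = +1.
v=29: a=29^1·(≡2), b=29^0·(≡21) mod 29; (2|29)=-1, (21|29)=-1; (−1)^{1·0·14}·(-1)^0·(-1)^1 = -1.
v=∞: -358701 < 0 and 3441 > 0  ⇒  (a,b)_∞ = +1.
v=3: a=3^-9·(≡1), b=3^-13·(≡1) mod 3; (1|3)=+1, (1|3)=+1; (−1)^{-9·-13·1}·(+1)^-13·(+1)^-9 = -1.
v=2: v_2(a)=4, v_2(b)=-2; units ≡ 3, 1 (mod 8); ε·ε+αω+βω = 1·0+4·0+-2·1 ≡ 0  ⇒  (a,b)_2 = +1.
v=37: a=37^0·(≡31), b=37^1·(≡31) mod 37; (31|37)=-1, (31|37)=-1; (−1)^{0·1·18}·(-1)^1·(-1)^0 = -1.
v=7: a=7^1·(≡1), b=7^0·(≡2) mod 7; (1|7)=+1, (2|7)=+1; (−1)^{1·0·3}·(+1)^0·(+1)^1 = +1.
|Ram(-358701, 3441)| = 4, even; anisotropic at {3, 19, 29, 37}.

[3, 19, 29, 37]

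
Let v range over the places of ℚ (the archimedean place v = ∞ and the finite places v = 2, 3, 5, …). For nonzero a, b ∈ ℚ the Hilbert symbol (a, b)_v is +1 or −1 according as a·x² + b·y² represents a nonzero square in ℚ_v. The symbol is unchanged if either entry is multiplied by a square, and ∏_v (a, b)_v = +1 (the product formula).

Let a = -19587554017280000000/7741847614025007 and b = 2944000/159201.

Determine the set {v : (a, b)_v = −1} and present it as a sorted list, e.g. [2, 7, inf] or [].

[2, 7]

(a, b) ≡ (-13685, 115) mod (ℚ^×)²; places V = {2, 3, 5, 7, 17, 19, 23, ∞}.
(a,b)_∞: sgn(-13685)=−, sgn(115)=+, so +1.
(a,b)_19: α=-2, u≡13; β=-2, v≡16 (mod 19); (13|19)=-1, (16|19)=+1; sign (−1)^0·-1^-2·+1^-2 = +1.
(a,b)_17: α=3, u≡3; β=0, v≡15 (mod 17); (3|17)=-1, (15|17)=+1; sign (−1)^0·-1^0·+1^3 = +1.
(a,b)_2: α=22, β=10; u≡3, v≡3 (mod 8); ε(u)ε(v)=1·1, αω(v)=22·1, βω(u)=10·1; sum ≡ 1  ⇒  -1.
(a,b)_5: α=7, u≡3; β=3, v≡2 (mod 5); (3|5)=-1, (2|5)=-1; sign (−1)^0·-1^3·-1^7 = +1.
(a,b)_3: α=-12, u≡1; β=-2, v≡1 (mod 3); (1|3)=+1, (1|3)=+1; sign (−1)^0·+1^-2·+1^-12 = +1.
(a,b)_23: α=3, u≡12; β=1, v≡22 (mod 23); (12|23)=+1, (22|23)=-1; sign (−1)^1·+1^1·-1^3 = +1.
(a,b)_7: α=-9, u≡6; β=-2, v≡3 (mod 7); (6|7)=-1, (3|7)=-1; sign (−1)^0·-1^-2·-1^-9 = -1.
|Ram(-13685, 115)| = 2, even; anisotropic at {2, 7}.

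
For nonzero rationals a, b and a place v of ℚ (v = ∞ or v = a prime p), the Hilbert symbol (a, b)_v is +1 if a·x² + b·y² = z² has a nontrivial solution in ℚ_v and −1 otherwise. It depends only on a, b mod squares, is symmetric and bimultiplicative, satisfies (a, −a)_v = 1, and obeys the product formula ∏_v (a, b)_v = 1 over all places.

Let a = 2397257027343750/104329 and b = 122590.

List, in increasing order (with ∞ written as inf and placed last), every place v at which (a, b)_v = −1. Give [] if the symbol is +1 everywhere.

(a, b) ≡ (3650790, 122590) mod (ℚ^×)²; places V = {2, 3, 5, 11, 13, 17, 19, 23, 37, 41, ∞}.
(a,b)_∞: sgn(3650790)=+, sgn(122590)=+, so +1.
(a,b)_2: α=1, β=1; u≡3, v≡7 (mod 8); ε(u)ε(v)=1·1, αω(v)=1·0, βω(u)=1·1; sum ≡ 0  ⇒  +1.
(a,b)_37: α=1, u≡11; β=0, v≡9 (mod 37); (11|37)=+1, (9|37)=+1; sign (−1)^0·+1^0·+1^1 = +1.
(a,b)_13: α=1, u≡4; β=1, v≡5 (mod 13); (4|13)=+1, (5|13)=-1; sign (−1)^0·+1^1·-1^1 = -1.
(a,b)_19: α=-2, u≡11; β=0, v≡2 (mod 19); (11|19)=+1, (2|19)=-1; sign (−1)^0·+1^0·-1^-2 = +1.
(a,b)_23: α=1, u≡17; β=1, v≡17 (mod 23); (17|23)=-1, (17|23)=-1; sign (−1)^1·-1^1·-1^1 = -1.
(a,b)_41: α=2, u≡26; β=1, v≡38 (mod 41); (26|41)=-1, (38|41)=-1; sign (−1)^0·-1^1·-1^2 = -1.
(a,b)_5: α=9, u≡2; β=1, v≡3 (mod 5); (2|5)=-1, (3|5)=-1; sign (−1)^0·-1^1·-1^9 = +1.
(a,b)_11: α=1, u≡1; β=0, v≡6 (mod 11); (1|11)=+1, (6|11)=-1; sign (−1)^0·+1^0·-1^1 = -1.
(a,b)_17: α=-2, u≡3; β=0, v≡3 (mod 17); (3|17)=-1, (3|17)=-1; sign (−1)^0·-1^0·-1^-2 = +1.
(a,b)_3: α=1, u≡1; β=0, v≡1 (mod 3); (1|3)=+1, (1|3)=+1; sign (−1)^0·+1^0·+1^1 = +1.
(3650790, 122590 / ℚ) ramifies at {11, 13, 23, 41}: a division algebra.

[11, 13, 23, 41]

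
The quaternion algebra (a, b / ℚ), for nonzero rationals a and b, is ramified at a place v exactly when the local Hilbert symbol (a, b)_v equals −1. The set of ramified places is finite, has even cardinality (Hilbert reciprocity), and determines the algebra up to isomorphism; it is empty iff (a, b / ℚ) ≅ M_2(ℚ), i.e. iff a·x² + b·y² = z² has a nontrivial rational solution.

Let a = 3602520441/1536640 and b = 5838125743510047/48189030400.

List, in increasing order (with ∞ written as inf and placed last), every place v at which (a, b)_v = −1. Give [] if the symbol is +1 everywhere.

(a, b) ≡ (10, 247) mod (ℚ^×)²; places V = {2, 3, 5, 7, 13, 19, ∞}.
(a,b)_13: α=2, u≡4; β=3, v≡2 (mod 13); (4|13)=+1, (2|13)=-1; sign (−1)^0·+1^3·-1^2 = +1.
(a,b)_2: α=-7, β=-14; u≡5, v≡7 (mod 8); ε(u)ε(v)=0·1, αω(v)=-7·0, βω(u)=-14·1; sum ≡ 0  ⇒  +1.
(a,b)_3: α=10, u≡1; β=18, v≡1 (mod 3); (1|3)=+1, (1|3)=+1; sign (−1)^0·+1^18·+1^10 = +1.
(a,b)_7: α=-4, u≡3; β=-6, v≡4 (mod 7); (3|7)=-1, (4|7)=+1; sign (−1)^0·-1^-6·+1^-4 = +1.
(a,b)_19: α=2, u≡8; β=3, v≡13 (mod 19); (8|19)=-1, (13|19)=-1; sign (−1)^0·-1^3·-1^2 = -1.
(a,b)_5: α=-1, u≡2; β=-2, v≡2 (mod 5); (2|5)=-1, (2|5)=-1; sign (−1)^0·-1^-2·-1^-1 = -1.
(a,b)_∞: sgn(10)=+, sgn(247)=+, so +1.
|Ram(10, 247)| = 2, even; anisotropic at {5, 19}.

[5, 19]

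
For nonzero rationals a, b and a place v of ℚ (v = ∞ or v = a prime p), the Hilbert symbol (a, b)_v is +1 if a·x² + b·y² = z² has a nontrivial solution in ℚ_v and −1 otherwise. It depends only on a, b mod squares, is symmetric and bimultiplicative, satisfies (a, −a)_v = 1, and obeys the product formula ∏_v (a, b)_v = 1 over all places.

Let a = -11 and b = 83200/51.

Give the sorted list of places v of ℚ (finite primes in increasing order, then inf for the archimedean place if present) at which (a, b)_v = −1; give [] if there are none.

[13, 17]

Mod squares: a ≡ -11, b ≡ 663. Check v ∈ {∞, 2, 3, 5, 11, 13, 17}.
v=2: v_2(a)=0, v_2(b)=8; units ≡ 5, 7 (mod 8); ε·ε+αω+βω = 0·1+0·0+8·1 ≡ 0  ⇒  (a,b)_2 = +1.
v=11: a=11^1·(≡10), b=11^0·(≡1) mod 11; (10|11)=-1, (1|11)=+1; (−1)^{1·0·5}·(-1)^0·(+1)^1 = +1.
v=∞: -11 < 0 and 663 > 0  ⇒  (a,b)_∞ = +1.
v=17: a=17^0·(≡6), b=17^-1·(≡12) mod 17; (6|17)=-1, (12|17)=-1; (−1)^{0·-1·8}·(-1)^-1·(-1)^0 = -1.
v=5: a=5^0·(≡4), b=5^2·(≡3) mod 5; (4|5)=+1, (3|5)=-1; (−1)^{0·2·2}·(+1)^2·(-1)^0 = +1.
v=13: a=13^0·(≡2), b=13^1·(≡9) mod 13; (2|13)=-1, (9|13)=+1; (−1)^{0·1·6}·(-1)^1·(+1)^0 = -1.
v=3: a=3^0·(≡1), b=3^-1·(≡2) mod 3; (1|3)=+1, (2|3)=-1; (−1)^{0·-1·1}·(+1)^-1·(-1)^0 = +1.
Ram(-11, 663) = {13, 17}; no ℚ_13-point on the conic.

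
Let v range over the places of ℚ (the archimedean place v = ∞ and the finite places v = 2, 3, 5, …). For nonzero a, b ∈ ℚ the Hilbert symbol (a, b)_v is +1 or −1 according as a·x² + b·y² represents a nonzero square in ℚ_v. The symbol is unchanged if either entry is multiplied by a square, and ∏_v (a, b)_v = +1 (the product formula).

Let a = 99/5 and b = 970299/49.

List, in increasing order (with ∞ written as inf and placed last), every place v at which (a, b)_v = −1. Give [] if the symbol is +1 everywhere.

(a, b) ≡ (55, 11) mod (ℚ^×)²; places V = {2, 3, 5, 7, 11, ∞}.
(a,b)_3: α=2, u≡1; β=6, v≡2 (mod 3); (1|3)=+1, (2|3)=-1; sign (−1)^0·+1^6·-1^2 = +1.
(a,b)_∞: sgn(55)=+, sgn(11)=+, so +1.
(a,b)_11: α=1, u≡4; β=3, v≡5 (mod 11); (4|11)=+1, (5|11)=+1; sign (−1)^1·+1^3·+1^1 = -1.
(a,b)_2: α=0, β=0; u≡7, v≡3 (mod 8); ε(u)ε(v)=1·1, αω(v)=0·1, βω(u)=0·0; sum ≡ 1  ⇒  -1.
(a,b)_7: α=0, u≡3; β=-2, v≡1 (mod 7); (3|7)=-1, (1|7)=+1; sign (−1)^0·-1^-2·+1^0 = +1.
(a,b)_5: α=-1, u≡4; β=0, v≡1 (mod 5); (4|5)=+1, (1|5)=+1; sign (−1)^0·+1^0·+1^-1 = +1.
|Ram(55, 11)| = 2, even; anisotropic at {2, 11}.

[2, 11]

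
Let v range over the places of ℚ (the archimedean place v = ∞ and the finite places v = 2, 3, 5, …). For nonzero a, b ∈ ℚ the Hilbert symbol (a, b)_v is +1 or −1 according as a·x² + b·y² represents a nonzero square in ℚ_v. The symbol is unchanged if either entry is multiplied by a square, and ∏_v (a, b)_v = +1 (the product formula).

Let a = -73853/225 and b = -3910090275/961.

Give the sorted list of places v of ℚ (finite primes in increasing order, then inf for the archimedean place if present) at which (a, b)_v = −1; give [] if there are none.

[13, inf]

Mod squares: a ≡ -437, b ≡ -91. Check v ∈ {∞, 2, 3, 5, 7, 13, 19, 23, 31}.
v=19: a=19^1·(≡10), b=19^2·(≡5) mod 19; (10|19)=-1, (5|19)=+1; (−1)^{1·2·9}·(-1)^2·(+1)^1 = +1.
v=23: a=23^1·(≡12), b=23^2·(≡16) mod 23; (12|23)=+1, (16|23)=+1; (−1)^{1·2·11}·(+1)^2·(+1)^1 = +1.
v=31: a=31^0·(≡18), b=31^-2·(≡20) mod 31; (18|31)=+1, (20|31)=+1; (−1)^{0·-2·15}·(+1)^-2·(+1)^0 = +1.
v=7: a=7^0·(≡4), b=7^1·(≡1) mod 7; (4|7)=+1, (1|7)=+1; (−1)^{0·1·3}·(+1)^1·(+1)^0 = +1.
v=13: a=13^2·(≡11), b=13^1·(≡11) mod 13; (11|13)=-1, (11|13)=-1; (−1)^{2·1·6}·(-1)^1·(-1)^2 = -1.
v=3: a=3^-2·(≡1), b=3^2·(≡2) mod 3; (1|3)=+1, (2|3)=-1; (−1)^{-2·2·1}·(+1)^2·(-1)^-2 = +1.
v=5: a=5^-2·(≡3), b=5^2·(≡4) mod 5; (3|5)=-1, (4|5)=+1; (−1)^{-2·2·2}·(-1)^2·(+1)^-2 = +1.
v=2: v_2(a)=0, v_2(b)=0; units ≡ 3, 5 (mod 8); ε·ε+αω+βω = 1·0+0·1+0·1 ≡ 0  ⇒  (a,b)_2 = +1.
v=∞: -437 < 0 and -91 < 0  ⇒  (a,b)_∞ = -1.
Ram(-437, -91) = {13, ∞}; no ℚ_13-point on the conic.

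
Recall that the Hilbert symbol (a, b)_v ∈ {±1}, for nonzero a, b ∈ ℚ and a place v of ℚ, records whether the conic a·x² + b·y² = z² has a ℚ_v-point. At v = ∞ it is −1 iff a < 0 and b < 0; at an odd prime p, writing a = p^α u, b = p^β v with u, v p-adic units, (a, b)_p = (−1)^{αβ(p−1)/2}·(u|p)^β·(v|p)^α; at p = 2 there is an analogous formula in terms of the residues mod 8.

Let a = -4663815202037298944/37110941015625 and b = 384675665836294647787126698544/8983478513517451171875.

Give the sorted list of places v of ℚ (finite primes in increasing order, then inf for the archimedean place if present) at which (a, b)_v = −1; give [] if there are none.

Mod squares: a ≡ -2639, b ≡ 273. Check v ∈ {∞, 2, 3, 5, 7, 11, 13, 19, 23, 29, 37, 41, 43}.
v=13: a=13^1·(≡5), b=13^1·(≡7) mod 13; (5|13)=-1, (7|13)=-1; (−1)^{1·1·6}·(-1)^1·(-1)^1 = +1.
v=∞: -2639 < 0 and 273 > 0  ⇒  (a,b)_∞ = +1.
v=5: a=5^-8·(≡4), b=5^-10·(≡2) mod 5; (4|5)=+1, (2|5)=-1; (−1)^{-8·-10·2}·(+1)^-10·(-1)^-8 = +1.
v=19: a=19^-4·(≡12), b=19^-6·(≡4) mod 19; (12|19)=-1, (4|19)=+1; (−1)^{-4·-6·9}·(-1)^-6·(+1)^-4 = +1.
v=37: a=37^0·(≡7), b=37^-2·(≡14) mod 37; (7|37)=+1, (14|37)=-1; (−1)^{0·-2·18}·(+1)^-2·(-1)^0 = +1.
v=41: a=41^0·(≡15), b=41^2·(≡13) mod 41; (15|41)=-1, (13|41)=-1; (−1)^{0·2·20}·(-1)^2·(-1)^0 = +1.
v=11: a=11^0·(≡3), b=11^4·(≡3) mod 11; (3|11)=+1, (3|11)=+1; (−1)^{0·4·5}·(+1)^4·(+1)^0 = +1.
v=29: a=29^3·(≡5), b=29^4·(≡10) mod 29; (5|29)=+1, (10|29)=-1; (−1)^{3·4·14}·(+1)^4·(-1)^3 = -1.
v=7: a=7^5·(≡4), b=7^5·(≡2) mod 7; (4|7)=+1, (2|7)=+1; (−1)^{5·5·3}·(+1)^5·(+1)^5 = -1.
v=43: a=43^4·(≡39), b=43^6·(≡11) mod 43; (39|43)=-1, (11|43)=+1; (−1)^{4·6·21}·(-1)^6·(+1)^4 = +1.
v=23: a=23^0·(≡2), b=23^-2·(≡5) mod 23; (2|23)=+1, (5|23)=-1; (−1)^{0·-2·11}·(+1)^-2·(-1)^0 = +1.
v=2: v_2(a)=8, v_2(b)=4; units ≡ 1, 1 (mod 8); ε·ε+αω+βω = 0·0+8·0+4·0 ≡ 0  ⇒  (a,b)_2 = +1.
v=3: a=3^-6·(≡1), b=3^-3·(≡1) mod 3; (1|3)=+1, (1|3)=+1; (−1)^{-6·-3·1}·(+1)^-3·(+1)^-6 = +1.
Ram(-2639, 273) = {7, 29}; no ℚ_7-point on the conic.

[7, 29]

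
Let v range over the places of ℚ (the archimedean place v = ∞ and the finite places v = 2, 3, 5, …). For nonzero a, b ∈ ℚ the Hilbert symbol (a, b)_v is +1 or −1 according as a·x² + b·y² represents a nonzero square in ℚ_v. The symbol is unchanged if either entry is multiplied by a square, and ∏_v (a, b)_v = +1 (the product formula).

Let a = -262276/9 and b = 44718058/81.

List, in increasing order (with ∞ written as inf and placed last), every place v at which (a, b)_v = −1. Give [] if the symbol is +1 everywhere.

[7, 11, 29, 31]

Mod squares: a ≡ -65569, b ≡ 44718058. Check v ∈ {∞, 2, 3, 7, 11, 17, 19, 29, 31}.
v=11: a=11^0·(≡7), b=11^1·(≡2) mod 11; (7|11)=-1, (2|11)=-1; (−1)^{0·1·5}·(-1)^1·(-1)^0 = -1.
v=7: a=7^1·(≡5), b=7^1·(≡6) mod 7; (5|7)=-1, (6|7)=-1; (−1)^{1·1·3}·(-1)^1·(-1)^1 = -1.
v=∞: -65569 < 0 and 44718058 > 0  ⇒  (a,b)_∞ = +1.
v=19: a=19^1·(≡1), b=19^1·(≡18) mod 19; (1|19)=+1, (18|19)=-1; (−1)^{1·1·9}·(+1)^1·(-1)^1 = +1.
v=31: a=31^0·(≡12), b=31^1·(≡3) mod 31; (12|31)=-1, (3|31)=-1; (−1)^{0·1·15}·(-1)^1·(-1)^0 = -1.
v=2: v_2(a)=2, v_2(b)=1; units ≡ 7, 5 (mod 8); ε·ε+αω+βω = 1·0+2·1+1·0 ≡ 0  ⇒  (a,b)_2 = +1.
v=29: a=29^1·(≡23), b=29^1·(≡17) mod 29; (23|29)=+1, (17|29)=-1; (−1)^{1·1·14}·(+1)^1·(-1)^1 = -1.
v=17: a=17^1·(≡16), b=17^1·(≡1) mod 17; (16|17)=+1, (1|17)=+1; (−1)^{1·1·8}·(+1)^1·(+1)^1 = +1.
v=3: a=3^-2·(≡2), b=3^-4·(≡1) mod 3; (2|3)=-1, (1|3)=+1; (−1)^{-2·-4·1}·(-1)^-4·(+1)^-2 = +1.
Ram(-65569, 44718058) = {7, 11, 29, 31}; no ℚ_7-point on the conic.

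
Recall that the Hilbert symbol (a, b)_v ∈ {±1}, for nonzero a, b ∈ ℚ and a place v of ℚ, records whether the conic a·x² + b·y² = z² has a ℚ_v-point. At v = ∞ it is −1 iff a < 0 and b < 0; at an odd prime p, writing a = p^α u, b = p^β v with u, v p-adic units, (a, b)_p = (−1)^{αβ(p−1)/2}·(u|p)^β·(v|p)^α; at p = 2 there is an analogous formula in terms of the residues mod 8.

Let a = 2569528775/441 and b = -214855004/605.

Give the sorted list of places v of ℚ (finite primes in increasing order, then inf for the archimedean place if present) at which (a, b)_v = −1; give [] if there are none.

(a, b) ≡ (849431, -5480995) mod (ℚ^×)²; places V = {2, 3, 5, 7, 11, 13, 31, 37, 43, 47, 53, ∞}.
(a,b)_7: α=-2, u≡1; β=2, v≡6 (mod 7); (1|7)=+1, (6|7)=-1; sign (−1)^0·+1^2·-1^-2 = +1.
(a,b)_53: α=1, u≡33; β=1, v≡48 (mod 53); (33|53)=-1, (48|53)=-1; sign (−1)^0·-1^1·-1^1 = +1.
(a,b)_2: α=0, β=2; u≡7, v≡5 (mod 8); ε(u)ε(v)=1·0, αω(v)=0·1, βω(u)=2·0; sum ≡ 0  ⇒  +1.
(a,b)_43: α=0, u≡24; β=1, v≡5 (mod 43); (24|43)=+1, (5|43)=-1; sign (−1)^0·+1^1·-1^0 = +1.
(a,b)_47: α=1, u≡21; β=0, v≡24 (mod 47); (21|47)=+1, (24|47)=+1; sign (−1)^0·+1^0·+1^1 = +1.
(a,b)_13: α=0, u≡5; β=1, v≡3 (mod 13); (5|13)=-1, (3|13)=+1; sign (−1)^0·-1^1·+1^0 = -1.
(a,b)_5: α=2, u≡1; β=-1, v≡1 (mod 5); (1|5)=+1, (1|5)=+1; sign (−1)^0·+1^-1·+1^2 = +1.
(a,b)_11: α=3, u≡3; β=-2, v≡2 (mod 11); (3|11)=+1, (2|11)=-1; sign (−1)^0·+1^-2·-1^3 = -1.
(a,b)_31: α=1, u≡10; β=0, v≡26 (mod 31); (10|31)=+1, (26|31)=-1; sign (−1)^0·+1^0·-1^1 = -1.
(a,b)_∞: sgn(849431)=+, sgn(-5480995)=−, so +1.
(a,b)_3: α=-2, u≡2; β=0, v≡2 (mod 3); (2|3)=-1, (2|3)=-1; sign (−1)^0·-1^0·-1^-2 = +1.
(a,b)_37: α=0, u≡29; β=1, v≡17 (mod 37); (29|37)=-1, (17|37)=-1; sign (−1)^0·-1^1·-1^0 = -1.
|Ram(849431, -5480995)| = 4, even; anisotropic at {11, 13, 31, 37}.

[11, 13, 31, 37]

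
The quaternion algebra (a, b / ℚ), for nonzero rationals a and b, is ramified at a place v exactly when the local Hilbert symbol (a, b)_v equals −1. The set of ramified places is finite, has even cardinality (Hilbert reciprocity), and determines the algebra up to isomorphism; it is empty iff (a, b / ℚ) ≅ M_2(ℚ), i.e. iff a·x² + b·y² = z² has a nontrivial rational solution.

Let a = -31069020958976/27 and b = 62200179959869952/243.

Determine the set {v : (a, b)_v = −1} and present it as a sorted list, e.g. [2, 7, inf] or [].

Mod squares: a ≡ -3003, b ≡ 6. Check v ∈ {∞, 2, 3, 7, 11, 13}.
v=∞: -3003 < 0 and 6 > 0  ⇒  (a,b)_∞ = +1.
v=7: a=7^3·(≡6), b=7^4·(≡3) mod 7; (6|7)=-1, (3|7)=-1; (−1)^{3·4·3}·(-1)^4·(-1)^3 = -1.
v=2: v_2(a)=8, v_2(b)=9; units ≡ 5, 3 (mod 8); ε·ε+αω+βω = 0·1+8·1+9·1 ≡ 1  ⇒  (a,b)_2 = -1.
v=3: a=3^-3·(≡1), b=3^-5·(≡2) mod 3; (1|3)=+1, (2|3)=-1; (−1)^{-3·-5·1}·(+1)^-5·(-1)^-3 = +1.
v=13: a=13^3·(≡10), b=13^4·(≡8) mod 13; (10|13)=+1, (8|13)=-1; (−1)^{3·4·6}·(+1)^4·(-1)^3 = -1.
v=11: a=11^5·(≡8), b=11^6·(≡2) mod 11; (8|11)=-1, (2|11)=-1; (−1)^{5·6·5}·(-1)^6·(-1)^5 = -1.
(-3003, 6 / ℚ) ramifies at {2, 7, 11, 13}: a division algebra.

[2, 7, 11, 13]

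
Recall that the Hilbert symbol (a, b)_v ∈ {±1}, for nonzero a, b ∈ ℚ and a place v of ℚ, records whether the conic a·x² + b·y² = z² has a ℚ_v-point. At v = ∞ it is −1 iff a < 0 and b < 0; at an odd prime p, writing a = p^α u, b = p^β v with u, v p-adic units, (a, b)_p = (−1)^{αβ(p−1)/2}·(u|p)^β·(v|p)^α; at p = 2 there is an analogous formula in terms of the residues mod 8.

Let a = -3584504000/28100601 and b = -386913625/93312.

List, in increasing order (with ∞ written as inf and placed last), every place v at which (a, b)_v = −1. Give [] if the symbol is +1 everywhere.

(a, b) ≡ (-35, -22610) mod (ℚ^×)²; places V = {2, 3, 5, 7, 11, 17, 19, 23, 31, 37, ∞}.
(a,b)_3: α=-4, u≡1; β=-6, v≡1 (mod 3); (1|3)=+1, (1|3)=+1; sign (−1)^0·+1^-6·+1^-4 = +1.
(a,b)_37: α=0, u≡5; β=2, v≡28 (mod 37); (5|37)=-1, (28|37)=+1; sign (−1)^0·-1^2·+1^0 = +1.
(a,b)_19: α=-2, u≡12; β=1, v≡7 (mod 19); (12|19)=-1, (7|19)=+1; sign (−1)^0·-1^1·+1^-2 = -1.
(a,b)_5: α=3, u≡3; β=3, v≡3 (mod 5); (3|5)=-1, (3|5)=-1; sign (−1)^0·-1^3·-1^3 = +1.
(a,b)_23: α=2, u≡5; β=0, v≡11 (mod 23); (5|23)=-1, (11|23)=-1; sign (−1)^0·-1^0·-1^2 = +1.
(a,b)_17: α=0, u≡1; β=1, v≡8 (mod 17); (1|17)=+1, (8|17)=+1; sign (−1)^0·+1^1·+1^0 = +1.
(a,b)_2: α=6, β=-7; u≡5, v≡7 (mod 8); ε(u)ε(v)=0·1, αω(v)=6·0, βω(u)=-7·1; sum ≡ 1  ⇒  -1.
(a,b)_∞: sgn(-35)=−, sgn(-22610)=−, so -1.
(a,b)_11: α=2, u≡1; β=0, v≡10 (mod 11); (1|11)=+1, (10|11)=-1; sign (−1)^0·+1^0·-1^2 = +1.
(a,b)_31: α=-2, u≡26; β=0, v≡5 (mod 31); (26|31)=-1, (5|31)=+1; sign (−1)^0·-1^0·+1^-2 = +1.
(a,b)_7: α=1, u≡2; β=1, v≡2 (mod 7); (2|7)=+1, (2|7)=+1; sign (−1)^1·+1^1·+1^1 = -1.
Ram(-35, -22610) = {2, 7, 19, ∞}; no ℚ_2-point on the conic.

[2, 7, 19, inf]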